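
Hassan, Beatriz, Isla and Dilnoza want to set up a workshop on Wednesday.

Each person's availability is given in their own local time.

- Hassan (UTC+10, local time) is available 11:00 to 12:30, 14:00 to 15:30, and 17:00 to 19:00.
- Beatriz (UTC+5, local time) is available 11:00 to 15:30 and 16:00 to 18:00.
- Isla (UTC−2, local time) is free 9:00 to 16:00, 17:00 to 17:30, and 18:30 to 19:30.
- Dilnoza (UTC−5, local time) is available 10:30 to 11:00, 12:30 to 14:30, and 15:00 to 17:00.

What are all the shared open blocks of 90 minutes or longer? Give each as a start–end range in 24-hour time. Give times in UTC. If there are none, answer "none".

none

Hassan → UTC: 01:00–02:30, 04:00–05:30, 07:00–09:00.
Beatriz → UTC: 06:00–10:30, 11:00–13:00.
Isla → UTC: 11:00–18:00, 19:00–19:30, 20:30–21:30.
Dilnoza → UTC: 15:30–16:00, 17:30–19:30, 20:00–22:00.
Hassan ∩ Beatriz: 07:00–09:00.
Hassan ∩ Beatriz ∩ Isla: (none).
Hassan ∩ Beatriz ∩ Isla ∩ Dilnoza: (none).
Windows ≥ 90 min: (none).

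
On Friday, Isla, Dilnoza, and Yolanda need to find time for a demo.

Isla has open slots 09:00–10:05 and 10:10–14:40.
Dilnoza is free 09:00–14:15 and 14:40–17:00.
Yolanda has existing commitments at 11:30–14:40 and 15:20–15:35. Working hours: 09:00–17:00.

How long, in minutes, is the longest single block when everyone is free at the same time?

Yolanda free within 09:00–17:00: 09:00–11:30, 14:40–15:20, 15:35–17:00.
Isla ∩ Dilnoza: 09:00–10:05, 10:10–14:15.
Isla ∩ Dilnoza ∩ Yolanda: 09:00–10:05, 10:10–11:30.
Common window lengths: 65, 80 min; longest is 80.

80 minutes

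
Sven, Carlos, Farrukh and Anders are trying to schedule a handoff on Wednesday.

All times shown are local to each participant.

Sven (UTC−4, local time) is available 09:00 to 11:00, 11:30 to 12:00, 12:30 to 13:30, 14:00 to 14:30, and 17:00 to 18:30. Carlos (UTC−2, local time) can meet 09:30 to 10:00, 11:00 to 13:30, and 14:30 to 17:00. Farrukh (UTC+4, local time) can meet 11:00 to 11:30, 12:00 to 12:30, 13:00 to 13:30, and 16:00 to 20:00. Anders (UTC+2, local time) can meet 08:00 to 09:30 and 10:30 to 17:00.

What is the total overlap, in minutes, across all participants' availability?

120 minutes

Sven → UTC: 13:00–15:00, 15:30–16:00, 16:30–17:30, 18:00–18:30, 21:00–22:30.
Carlos → UTC: 11:30–12:00, 13:00–15:30, 16:30–19:00.
Farrukh → UTC: 07:00–07:30, 08:00–08:30, 09:00–09:30, 12:00–16:00.
Anders → UTC: 06:00–07:30, 08:30–15:00.
Sven ∩ Carlos: 13:00–15:00, 16:30–17:30, 18:00–18:30.
Sven ∩ Carlos ∩ Farrukh: 13:00–15:00.
Sven ∩ Carlos ∩ Farrukh ∩ Anders: 13:00–15:00.
Total common minutes: 120.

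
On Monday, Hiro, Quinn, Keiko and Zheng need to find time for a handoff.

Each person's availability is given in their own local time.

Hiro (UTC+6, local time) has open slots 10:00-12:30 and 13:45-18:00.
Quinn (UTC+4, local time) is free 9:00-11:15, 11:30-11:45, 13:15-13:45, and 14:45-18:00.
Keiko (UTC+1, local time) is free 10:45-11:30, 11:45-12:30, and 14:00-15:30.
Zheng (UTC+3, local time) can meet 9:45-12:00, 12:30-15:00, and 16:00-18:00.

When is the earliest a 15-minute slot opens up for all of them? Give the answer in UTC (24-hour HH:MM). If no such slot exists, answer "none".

Hiro → UTC: 04:00–06:30, 07:45–12:00.
Quinn → UTC: 05:00–07:15, 07:30–07:45, 09:15–09:45, 10:45–14:00.
Keiko → UTC: 09:45–10:30, 10:45–11:30, 13:00–14:30.
Zheng → UTC: 06:45–09:00, 09:30–12:00, 13:00–15:00.
Hiro ∩ Quinn: 05:00–06:30, 09:15–09:45, 10:45–12:00.
Hiro ∩ Quinn ∩ Keiko: 10:45–11:30.
Hiro ∩ Quinn ∩ Keiko ∩ Zheng: 10:45–11:30.
Windows ≥ 15 min: 10:45–11:30.
Earliest such window starts at 10:45.

10:45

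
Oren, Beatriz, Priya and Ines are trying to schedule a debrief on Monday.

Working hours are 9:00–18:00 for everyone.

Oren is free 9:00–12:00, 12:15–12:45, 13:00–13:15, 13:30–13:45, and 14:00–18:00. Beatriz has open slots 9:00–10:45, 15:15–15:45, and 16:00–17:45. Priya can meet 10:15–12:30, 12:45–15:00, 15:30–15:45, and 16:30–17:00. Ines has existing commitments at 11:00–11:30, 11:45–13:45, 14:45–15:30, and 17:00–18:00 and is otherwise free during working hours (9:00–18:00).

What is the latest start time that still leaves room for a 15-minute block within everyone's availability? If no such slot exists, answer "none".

16:45

Ines free within 09:00–18:00: 09:00–11:00, 11:30–11:45, 13:45–14:45, 15:30–17:00.
Oren ∩ Beatriz: 09:00–10:45, 15:15–15:45, 16:00–17:45.
Oren ∩ Beatriz ∩ Priya: 10:15–10:45, 15:30–15:45, 16:30–17:00.
Oren ∩ Beatriz ∩ Priya ∩ Ines: 10:15–10:45, 15:30–15:45, 16:30–17:00.
Windows ≥ 15 min: 10:15–10:45, 15:30–15:45, 16:30–17:00.
Latest start in the last window 16:30–17:00 is 17:00 − 15 min = 16:45.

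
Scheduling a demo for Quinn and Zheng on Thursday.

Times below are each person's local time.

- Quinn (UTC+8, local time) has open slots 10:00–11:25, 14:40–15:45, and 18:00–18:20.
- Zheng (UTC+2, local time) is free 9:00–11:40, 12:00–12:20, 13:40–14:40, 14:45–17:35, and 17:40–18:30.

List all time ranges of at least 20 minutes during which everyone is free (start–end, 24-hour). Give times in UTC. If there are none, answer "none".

Quinn → UTC: 02:00–03:25, 06:40–07:45, 10:00–10:20.
Zheng → UTC: 07:00–09:40, 10:00–10:20, 11:40–12:40, 12:45–15:35, 15:40–16:30.
Quinn ∩ Zheng: 07:00–07:45, 10:00–10:20.
Windows ≥ 20 min: 07:00–07:45, 10:00–10:20.

07:00–07:45, 10:00–10:20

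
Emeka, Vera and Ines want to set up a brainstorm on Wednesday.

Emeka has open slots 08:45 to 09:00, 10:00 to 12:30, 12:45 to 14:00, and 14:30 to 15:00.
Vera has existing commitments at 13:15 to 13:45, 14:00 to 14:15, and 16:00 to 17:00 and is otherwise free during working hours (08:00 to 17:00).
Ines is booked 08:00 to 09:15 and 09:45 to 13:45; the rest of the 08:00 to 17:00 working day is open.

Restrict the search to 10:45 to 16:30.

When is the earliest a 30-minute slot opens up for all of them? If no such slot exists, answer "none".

Vera free within 08:00–17:00: 08:00–13:15, 13:45–14:00, 14:15–16:00.
Ines free within 08:00–17:00: 09:15–09:45, 13:45–17:00.
Emeka ∩ Vera: 08:45–09:00, 10:00–12:30, 12:45–13:15, 13:45–14:00, 14:30–15:00.
Emeka ∩ Vera ∩ Ines: 13:45–14:00, 14:30–15:00.
Restricted to 10:45–16:30: 13:45–14:00, 14:30–15:00.
Windows ≥ 30 min: 14:30–15:00.
Earliest such window starts at 14:30.

14:30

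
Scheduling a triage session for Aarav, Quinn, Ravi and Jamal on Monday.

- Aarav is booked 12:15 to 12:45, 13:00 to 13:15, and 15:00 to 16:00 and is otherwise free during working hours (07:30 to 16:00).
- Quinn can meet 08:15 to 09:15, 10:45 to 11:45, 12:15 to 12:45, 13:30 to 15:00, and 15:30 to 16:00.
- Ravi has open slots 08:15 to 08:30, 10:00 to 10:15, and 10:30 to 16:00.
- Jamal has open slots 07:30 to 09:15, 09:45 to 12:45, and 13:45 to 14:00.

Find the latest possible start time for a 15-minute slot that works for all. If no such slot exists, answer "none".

Aarav free within 07:30–16:00: 07:30–12:15, 12:45–13:00, 13:15–15:00.
Aarav ∩ Quinn: 08:15–09:15, 10:45–11:45, 13:30–15:00.
Aarav ∩ Quinn ∩ Ravi: 08:15–08:30, 10:45–11:45, 13:30–15:00.
Aarav ∩ Quinn ∩ Ravi ∩ Jamal: 08:15–08:30, 10:45–11:45, 13:45–14:00.
Windows ≥ 15 min: 08:15–08:30, 10:45–11:45, 13:45–14:00.
Latest start in the last window 13:45–14:00 is 14:00 − 15 min = 13:45.

13:45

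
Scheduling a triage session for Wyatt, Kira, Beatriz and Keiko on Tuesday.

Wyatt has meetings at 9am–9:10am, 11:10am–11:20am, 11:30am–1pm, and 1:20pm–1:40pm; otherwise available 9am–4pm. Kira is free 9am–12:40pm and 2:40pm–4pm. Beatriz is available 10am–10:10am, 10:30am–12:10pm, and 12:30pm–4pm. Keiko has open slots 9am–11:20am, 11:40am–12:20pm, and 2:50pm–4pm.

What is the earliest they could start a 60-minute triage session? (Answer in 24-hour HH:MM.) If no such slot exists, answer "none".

14:50

Wyatt free within 09:00–16:00: 09:10–11:10, 11:20–11:30, 13:00–13:20, 13:40–16:00.
Wyatt ∩ Kira: 09:10–11:10, 11:20–11:30, 14:40–16:00.
Wyatt ∩ Kira ∩ Beatriz: 10:00–10:10, 10:30–11:10, 11:20–11:30, 14:40–16:00.
Wyatt ∩ Kira ∩ Beatriz ∩ Keiko: 10:00–10:10, 10:30–11:10, 14:50–16:00.
Windows ≥ 60 min: 14:50–16:00.
Earliest such window starts at 14:50.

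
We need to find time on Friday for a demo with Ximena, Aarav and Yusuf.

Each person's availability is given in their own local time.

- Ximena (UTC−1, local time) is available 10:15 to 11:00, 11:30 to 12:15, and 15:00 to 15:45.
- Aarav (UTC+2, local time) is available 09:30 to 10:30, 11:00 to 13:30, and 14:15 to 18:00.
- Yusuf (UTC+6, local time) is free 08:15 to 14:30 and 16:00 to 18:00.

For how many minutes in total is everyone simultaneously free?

Ximena → UTC: 11:15–12:00, 12:30–13:15, 16:00–16:45.
Aarav → UTC: 07:30–08:30, 09:00–11:30, 12:15–16:00.
Yusuf → UTC: 02:15–08:30, 10:00–12:00.
Ximena ∩ Aarav: 11:15–11:30, 12:30–13:15.
Ximena ∩ Aarav ∩ Yusuf: 11:15–11:30.
Total common minutes: 15.

15 minutes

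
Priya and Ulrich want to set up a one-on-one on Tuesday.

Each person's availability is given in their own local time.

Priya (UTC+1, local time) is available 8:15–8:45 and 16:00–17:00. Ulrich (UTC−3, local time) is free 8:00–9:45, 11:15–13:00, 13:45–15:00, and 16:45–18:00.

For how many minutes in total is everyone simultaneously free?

60 minutes

Priya → UTC: 07:15–07:45, 15:00–16:00.
Ulrich → UTC: 11:00–12:45, 14:15–16:00, 16:45–18:00, 19:45–21:00.
Priya ∩ Ulrich: 15:00–16:00.
Total common minutes: 60.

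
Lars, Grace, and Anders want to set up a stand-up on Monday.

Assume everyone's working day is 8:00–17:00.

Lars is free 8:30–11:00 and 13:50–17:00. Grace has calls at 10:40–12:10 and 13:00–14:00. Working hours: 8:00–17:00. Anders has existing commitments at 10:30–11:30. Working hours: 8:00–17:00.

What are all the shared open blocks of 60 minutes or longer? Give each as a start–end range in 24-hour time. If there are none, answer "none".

08:30–10:30, 14:00–17:00

Grace free within 08:00–17:00: 08:00–10:40, 12:10–13:00, 14:00–17:00.
Anders free within 08:00–17:00: 08:00–10:30, 11:30–17:00.
Lars ∩ Grace: 08:30–10:40, 14:00–17:00.
Lars ∩ Grace ∩ Anders: 08:30–10:30, 14:00–17:00.
Windows ≥ 60 min: 08:30–10:30, 14:00–17:00.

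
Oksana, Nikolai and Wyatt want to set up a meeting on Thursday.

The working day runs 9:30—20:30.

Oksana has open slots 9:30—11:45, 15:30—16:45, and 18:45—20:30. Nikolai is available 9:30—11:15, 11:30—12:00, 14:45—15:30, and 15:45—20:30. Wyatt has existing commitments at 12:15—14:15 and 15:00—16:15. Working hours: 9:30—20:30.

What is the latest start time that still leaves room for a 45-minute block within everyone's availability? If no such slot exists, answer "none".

Wyatt free within 09:30–20:30: 09:30–12:15, 14:15–15:00, 16:15–20:30.
Oksana ∩ Nikolai: 09:30–11:15, 11:30–11:45, 15:45–16:45, 18:45–20:30.
Oksana ∩ Nikolai ∩ Wyatt: 09:30–11:15, 11:30–11:45, 16:15–16:45, 18:45–20:30.
Windows ≥ 45 min: 09:30–11:15, 18:45–20:30.
Latest start in the last window 18:45–20:30 is 20:30 − 45 min = 19:45.

19:45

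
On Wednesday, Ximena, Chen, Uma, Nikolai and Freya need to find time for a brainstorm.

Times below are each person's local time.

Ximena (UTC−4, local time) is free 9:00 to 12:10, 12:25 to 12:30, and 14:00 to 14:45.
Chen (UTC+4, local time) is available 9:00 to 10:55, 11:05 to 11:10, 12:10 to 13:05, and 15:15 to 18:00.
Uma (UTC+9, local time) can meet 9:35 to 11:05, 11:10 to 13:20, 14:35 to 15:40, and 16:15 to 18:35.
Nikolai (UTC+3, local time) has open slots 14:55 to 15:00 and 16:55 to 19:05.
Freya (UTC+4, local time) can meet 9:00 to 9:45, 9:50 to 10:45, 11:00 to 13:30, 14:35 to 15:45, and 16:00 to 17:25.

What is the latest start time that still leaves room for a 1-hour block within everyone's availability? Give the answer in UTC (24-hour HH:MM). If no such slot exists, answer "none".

Ximena → UTC: 13:00–16:10, 16:25–16:30, 18:00–18:45.
Chen → UTC: 05:00–06:55, 07:05–07:10, 08:10–09:05, 11:15–14:00.
Uma → UTC: 00:35–02:05, 02:10–04:20, 05:35–06:40, 07:15–09:35.
Nikolai → UTC: 11:55–12:00, 13:55–16:05.
Freya → UTC: 05:00–05:45, 05:50–06:45, 07:00–09:30, 10:35–11:45, 12:00–13:25.
Ximena ∩ Chen: 13:00–14:00.
Ximena ∩ Chen ∩ Uma: (none).
Ximena ∩ Chen ∩ Uma ∩ Nikolai: (none).
Ximena ∩ Chen ∩ Uma ∩ Nikolai ∩ Freya: (none).
Windows ≥ 60 min: (none).

none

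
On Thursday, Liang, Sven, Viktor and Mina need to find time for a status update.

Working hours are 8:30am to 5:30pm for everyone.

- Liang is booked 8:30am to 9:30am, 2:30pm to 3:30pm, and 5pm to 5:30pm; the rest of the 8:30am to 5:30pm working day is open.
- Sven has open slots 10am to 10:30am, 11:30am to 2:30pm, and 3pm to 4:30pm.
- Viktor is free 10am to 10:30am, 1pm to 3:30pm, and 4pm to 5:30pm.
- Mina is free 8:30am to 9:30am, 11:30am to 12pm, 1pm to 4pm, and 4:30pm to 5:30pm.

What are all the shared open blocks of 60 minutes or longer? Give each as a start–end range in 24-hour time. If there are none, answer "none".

13:00–14:30

Liang free within 08:30–17:30: 09:30–14:30, 15:30–17:00.
Liang ∩ Sven: 10:00–10:30, 11:30–14:30, 15:30–16:30.
Liang ∩ Sven ∩ Viktor: 10:00–10:30, 13:00–14:30, 16:00–16:30.
Liang ∩ Sven ∩ Viktor ∩ Mina: 13:00–14:30.
Windows ≥ 60 min: 13:00–14:30.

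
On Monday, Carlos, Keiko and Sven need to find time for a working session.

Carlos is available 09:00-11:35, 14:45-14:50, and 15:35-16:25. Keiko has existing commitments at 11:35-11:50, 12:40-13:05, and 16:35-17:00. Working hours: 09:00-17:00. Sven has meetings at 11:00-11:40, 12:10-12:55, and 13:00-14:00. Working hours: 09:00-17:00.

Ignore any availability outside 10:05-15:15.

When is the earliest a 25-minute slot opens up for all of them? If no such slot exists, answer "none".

Keiko free within 09:00–17:00: 09:00–11:35, 11:50–12:40, 13:05–16:35.
Sven free within 09:00–17:00: 09:00–11:00, 11:40–12:10, 12:55–13:00, 14:00–17:00.
Carlos ∩ Keiko: 09:00–11:35, 14:45–14:50, 15:35–16:25.
Carlos ∩ Keiko ∩ Sven: 09:00–11:00, 14:45–14:50, 15:35–16:25.
Restricted to 10:05–15:15: 10:05–11:00, 14:45–14:50.
Windows ≥ 25 min: 10:05–11:00.
Earliest such window starts at 10:05.

10:05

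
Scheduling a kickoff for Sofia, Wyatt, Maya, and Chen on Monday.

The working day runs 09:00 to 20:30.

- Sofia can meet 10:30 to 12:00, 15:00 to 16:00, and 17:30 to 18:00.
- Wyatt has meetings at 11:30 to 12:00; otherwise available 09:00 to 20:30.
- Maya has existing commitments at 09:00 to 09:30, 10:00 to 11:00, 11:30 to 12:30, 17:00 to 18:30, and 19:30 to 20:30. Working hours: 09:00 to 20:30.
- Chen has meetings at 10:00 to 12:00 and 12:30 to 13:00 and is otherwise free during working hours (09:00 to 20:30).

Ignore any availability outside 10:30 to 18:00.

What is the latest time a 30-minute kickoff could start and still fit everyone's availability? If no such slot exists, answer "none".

Wyatt free within 09:00–20:30: 09:00–11:30, 12:00–20:30.
Maya free within 09:00–20:30: 09:30–10:00, 11:00–11:30, 12:30–17:00, 18:30–19:30.
Chen free within 09:00–20:30: 09:00–10:00, 12:00–12:30, 13:00–20:30.
Sofia ∩ Wyatt: 10:30–11:30, 15:00–16:00, 17:30–18:00.
Sofia ∩ Wyatt ∩ Maya: 11:00–11:30, 15:00–16:00.
Sofia ∩ Wyatt ∩ Maya ∩ Chen: 15:00–16:00.
Restricted to 10:30–18:00: 15:00–16:00.
Windows ≥ 30 min: 15:00–16:00.
Latest start in the last window 15:00–16:00 is 16:00 − 30 min = 15:30.

15:30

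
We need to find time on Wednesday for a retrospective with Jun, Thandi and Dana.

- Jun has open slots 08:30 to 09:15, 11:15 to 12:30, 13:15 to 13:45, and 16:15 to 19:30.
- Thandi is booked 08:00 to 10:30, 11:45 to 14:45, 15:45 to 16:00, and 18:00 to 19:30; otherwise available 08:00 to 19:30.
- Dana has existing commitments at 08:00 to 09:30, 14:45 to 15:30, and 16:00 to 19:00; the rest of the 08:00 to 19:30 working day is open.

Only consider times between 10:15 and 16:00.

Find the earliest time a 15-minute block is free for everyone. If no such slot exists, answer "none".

Thandi free within 08:00–19:30: 10:30–11:45, 14:45–15:45, 16:00–18:00.
Dana free within 08:00–19:30: 09:30–14:45, 15:30–16:00, 19:00–19:30.
Jun ∩ Thandi: 11:15–11:45, 16:15–18:00.
Jun ∩ Thandi ∩ Dana: 11:15–11:45.
Restricted to 10:15–16:00: 11:15–11:45.
Windows ≥ 15 min: 11:15–11:45.
Earliest such window starts at 11:15.

11:15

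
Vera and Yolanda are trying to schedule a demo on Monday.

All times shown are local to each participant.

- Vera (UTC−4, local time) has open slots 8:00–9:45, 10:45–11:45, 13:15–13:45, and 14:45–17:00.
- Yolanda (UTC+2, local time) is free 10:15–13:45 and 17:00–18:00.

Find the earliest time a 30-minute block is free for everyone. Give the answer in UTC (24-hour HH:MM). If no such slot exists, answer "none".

15:00

Vera → UTC: 12:00–13:45, 14:45–15:45, 17:15–17:45, 18:45–21:00.
Yolanda → UTC: 08:15–11:45, 15:00–16:00.
Vera ∩ Yolanda: 15:00–15:45.
Windows ≥ 30 min: 15:00–15:45.
Earliest such window starts at 15:00.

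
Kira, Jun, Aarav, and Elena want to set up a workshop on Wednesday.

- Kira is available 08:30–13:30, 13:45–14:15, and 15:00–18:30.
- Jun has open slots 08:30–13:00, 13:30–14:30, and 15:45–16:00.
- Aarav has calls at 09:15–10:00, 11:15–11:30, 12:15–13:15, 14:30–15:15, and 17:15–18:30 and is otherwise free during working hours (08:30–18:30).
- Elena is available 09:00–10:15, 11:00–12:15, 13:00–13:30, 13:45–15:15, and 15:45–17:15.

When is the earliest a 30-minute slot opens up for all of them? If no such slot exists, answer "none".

11:30

Aarav free within 08:30–18:30: 08:30–09:15, 10:00–11:15, 11:30–12:15, 13:15–14:30, 15:15–17:15.
Kira ∩ Jun: 08:30–13:00, 13:45–14:15, 15:45–16:00.
Kira ∩ Jun ∩ Aarav: 08:30–09:15, 10:00–11:15, 11:30–12:15, 13:45–14:15, 15:45–16:00.
Kira ∩ Jun ∩ Aarav ∩ Elena: 09:00–09:15, 10:00–10:15, 11:00–11:15, 11:30–12:15, 13:45–14:15, 15:45–16:00.
Windows ≥ 30 min: 11:30–12:15, 13:45–14:15.
Earliest such window starts at 11:30.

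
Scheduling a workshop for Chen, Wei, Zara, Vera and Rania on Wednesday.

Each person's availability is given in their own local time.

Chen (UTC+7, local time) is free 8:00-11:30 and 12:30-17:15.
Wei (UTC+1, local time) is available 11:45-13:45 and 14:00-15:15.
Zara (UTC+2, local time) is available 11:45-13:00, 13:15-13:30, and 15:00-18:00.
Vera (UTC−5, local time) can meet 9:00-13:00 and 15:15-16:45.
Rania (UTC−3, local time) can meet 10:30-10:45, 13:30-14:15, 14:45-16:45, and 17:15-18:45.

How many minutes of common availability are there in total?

0 minutes

Chen → UTC: 01:00–04:30, 05:30–10:15.
Wei → UTC: 10:45–12:45, 13:00–14:15.
Zara → UTC: 09:45–11:00, 11:15–11:30, 13:00–16:00.
Vera → UTC: 14:00–18:00, 20:15–21:45.
Rania → UTC: 13:30–13:45, 16:30–17:15, 17:45–19:45, 20:15–21:45.
Chen ∩ Wei: (none).
Chen ∩ Wei ∩ Zara: (none).
Chen ∩ Wei ∩ Zara ∩ Vera: (none).
Chen ∩ Wei ∩ Zara ∩ Vera ∩ Rania: (none).
Total common minutes: 0.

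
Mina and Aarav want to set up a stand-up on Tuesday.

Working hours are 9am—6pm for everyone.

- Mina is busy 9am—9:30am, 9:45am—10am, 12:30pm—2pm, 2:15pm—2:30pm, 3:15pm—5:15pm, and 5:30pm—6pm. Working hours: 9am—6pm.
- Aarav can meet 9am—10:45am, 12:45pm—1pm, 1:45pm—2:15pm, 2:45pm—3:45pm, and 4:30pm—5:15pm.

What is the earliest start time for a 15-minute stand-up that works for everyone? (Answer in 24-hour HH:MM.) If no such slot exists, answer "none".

09:30

Mina free within 09:00–18:00: 09:30–09:45, 10:00–12:30, 14:00–14:15, 14:30–15:15, 17:15–17:30.
Mina ∩ Aarav: 09:30–09:45, 10:00–10:45, 14:00–14:15, 14:45–15:15.
Windows ≥ 15 min: 09:30–09:45, 10:00–10:45, 14:00–14:15, 14:45–15:15.
Earliest such window starts at 09:30.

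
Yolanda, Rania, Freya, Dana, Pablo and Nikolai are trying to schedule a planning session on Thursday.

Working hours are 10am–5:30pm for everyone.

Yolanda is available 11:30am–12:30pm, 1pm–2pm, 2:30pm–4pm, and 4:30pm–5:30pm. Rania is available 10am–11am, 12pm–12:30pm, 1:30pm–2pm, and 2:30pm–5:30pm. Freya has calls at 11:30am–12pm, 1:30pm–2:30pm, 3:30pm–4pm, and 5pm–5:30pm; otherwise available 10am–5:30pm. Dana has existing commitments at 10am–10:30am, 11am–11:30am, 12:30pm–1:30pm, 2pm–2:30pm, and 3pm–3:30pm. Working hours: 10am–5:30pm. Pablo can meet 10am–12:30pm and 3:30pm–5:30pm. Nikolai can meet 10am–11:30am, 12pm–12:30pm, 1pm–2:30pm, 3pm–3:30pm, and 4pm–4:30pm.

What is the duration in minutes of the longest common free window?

30 minutes

Freya free within 10:00–17:30: 10:00–11:30, 12:00–13:30, 14:30–15:30, 16:00–17:00.
Dana free within 10:00–17:30: 10:30–11:00, 11:30–12:30, 13:30–14:00, 14:30–15:00, 15:30–17:30.
Yolanda ∩ Rania: 12:00–12:30, 13:30–14:00, 14:30–16:00, 16:30–17:30.
Yolanda ∩ Rania ∩ Freya: 12:00–12:30, 14:30–15:30, 16:30–17:00.
Yolanda ∩ Rania ∩ Freya ∩ Dana: 12:00–12:30, 14:30–15:00, 16:30–17:00.
Yolanda ∩ Rania ∩ Freya ∩ Dana ∩ Pablo: 12:00–12:30, 16:30–17:00.
Yolanda ∩ Rania ∩ Freya ∩ Dana ∩ Pablo ∩ Nikolai: 12:00–12:30.
Single common window of 30 minutes.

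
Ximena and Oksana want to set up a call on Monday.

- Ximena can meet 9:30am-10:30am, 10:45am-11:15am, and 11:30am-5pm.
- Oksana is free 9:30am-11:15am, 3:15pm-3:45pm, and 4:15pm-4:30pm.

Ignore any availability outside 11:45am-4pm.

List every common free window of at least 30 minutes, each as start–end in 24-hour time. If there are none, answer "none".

15:15–15:45

Ximena ∩ Oksana: 09:30–10:30, 10:45–11:15, 15:15–15:45, 16:15–16:30.
Restricted to 11:45–16:00: 15:15–15:45.
Windows ≥ 30 min: 15:15–15:45.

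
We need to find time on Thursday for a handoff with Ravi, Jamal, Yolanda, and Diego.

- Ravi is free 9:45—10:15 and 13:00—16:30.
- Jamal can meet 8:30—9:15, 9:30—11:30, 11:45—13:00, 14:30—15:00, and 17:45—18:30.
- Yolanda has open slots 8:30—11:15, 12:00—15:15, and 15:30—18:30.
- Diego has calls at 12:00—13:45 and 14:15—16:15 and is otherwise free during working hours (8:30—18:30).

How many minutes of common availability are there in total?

Diego free within 08:30–18:30: 08:30–12:00, 13:45–14:15, 16:15–18:30.
Ravi ∩ Jamal: 09:45–10:15, 14:30–15:00.
Ravi ∩ Jamal ∩ Yolanda: 09:45–10:15, 14:30–15:00.
Ravi ∩ Jamal ∩ Yolanda ∩ Diego: 09:45–10:15.
Total common minutes: 30.

30 minutes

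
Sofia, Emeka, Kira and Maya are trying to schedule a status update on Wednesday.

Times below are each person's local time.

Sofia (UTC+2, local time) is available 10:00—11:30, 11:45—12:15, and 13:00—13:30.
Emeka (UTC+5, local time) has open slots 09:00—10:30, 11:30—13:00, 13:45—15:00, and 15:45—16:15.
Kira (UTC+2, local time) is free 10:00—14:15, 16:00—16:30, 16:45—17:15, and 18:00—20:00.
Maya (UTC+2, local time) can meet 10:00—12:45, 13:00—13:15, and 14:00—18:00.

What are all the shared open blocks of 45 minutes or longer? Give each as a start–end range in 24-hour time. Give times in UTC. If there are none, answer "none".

08:45–09:30

Sofia → UTC: 08:00–09:30, 09:45–10:15, 11:00–11:30.
Emeka → UTC: 04:00–05:30, 06:30–08:00, 08:45–10:00, 10:45–11:15.
Kira → UTC: 08:00–12:15, 14:00–14:30, 14:45–15:15, 16:00–18:00.
Maya → UTC: 08:00–10:45, 11:00–11:15, 12:00–16:00.
Sofia ∩ Emeka: 08:45–09:30, 09:45–10:00, 11:00–11:15.
Sofia ∩ Emeka ∩ Kira: 08:45–09:30, 09:45–10:00, 11:00–11:15.
Sofia ∩ Emeka ∩ Kira ∩ Maya: 08:45–09:30, 09:45–10:00, 11:00–11:15.
Windows ≥ 45 min: 08:45–09:30.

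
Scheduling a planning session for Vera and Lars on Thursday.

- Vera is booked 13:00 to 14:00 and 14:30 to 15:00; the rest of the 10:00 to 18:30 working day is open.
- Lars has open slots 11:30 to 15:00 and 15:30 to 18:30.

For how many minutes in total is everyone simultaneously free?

Vera free within 10:00–18:30: 10:00–13:00, 14:00–14:30, 15:00–18:30.
Vera ∩ Lars: 11:30–13:00, 14:00–14:30, 15:30–18:30.
Total common minutes: 90 + 30 + 180 = 300.

300 minutes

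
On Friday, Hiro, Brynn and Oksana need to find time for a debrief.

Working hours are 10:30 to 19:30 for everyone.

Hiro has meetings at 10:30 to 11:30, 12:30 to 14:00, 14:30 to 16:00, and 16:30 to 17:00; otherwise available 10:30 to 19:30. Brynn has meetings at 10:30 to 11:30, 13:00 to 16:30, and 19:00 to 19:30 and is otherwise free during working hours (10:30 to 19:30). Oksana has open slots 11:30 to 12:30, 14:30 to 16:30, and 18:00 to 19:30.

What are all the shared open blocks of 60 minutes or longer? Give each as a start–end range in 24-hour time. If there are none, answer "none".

11:30–12:30, 18:00–19:00

Hiro free within 10:30–19:30: 11:30–12:30, 14:00–14:30, 16:00–16:30, 17:00–19:30.
Brynn free within 10:30–19:30: 11:30–13:00, 16:30–19:00.
Hiro ∩ Brynn: 11:30–12:30, 17:00–19:00.
Hiro ∩ Brynn ∩ Oksana: 11:30–12:30, 18:00–19:00.
Windows ≥ 60 min: 11:30–12:30, 18:00–19:00.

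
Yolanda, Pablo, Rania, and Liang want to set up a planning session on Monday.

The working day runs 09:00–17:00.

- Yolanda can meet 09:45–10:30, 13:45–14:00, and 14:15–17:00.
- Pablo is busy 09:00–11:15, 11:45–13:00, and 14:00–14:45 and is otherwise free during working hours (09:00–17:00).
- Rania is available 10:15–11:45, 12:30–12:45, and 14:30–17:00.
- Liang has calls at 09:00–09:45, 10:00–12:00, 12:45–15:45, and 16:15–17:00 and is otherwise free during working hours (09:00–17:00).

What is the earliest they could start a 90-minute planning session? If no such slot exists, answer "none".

Pablo free within 09:00–17:00: 11:15–11:45, 13:00–14:00, 14:45–17:00.
Liang free within 09:00–17:00: 09:45–10:00, 12:00–12:45, 15:45–16:15.
Yolanda ∩ Pablo: 13:45–14:00, 14:45–17:00.
Yolanda ∩ Pablo ∩ Rania: 14:45–17:00.
Yolanda ∩ Pablo ∩ Rania ∩ Liang: 15:45–16:15.
Windows ≥ 90 min: (none).

none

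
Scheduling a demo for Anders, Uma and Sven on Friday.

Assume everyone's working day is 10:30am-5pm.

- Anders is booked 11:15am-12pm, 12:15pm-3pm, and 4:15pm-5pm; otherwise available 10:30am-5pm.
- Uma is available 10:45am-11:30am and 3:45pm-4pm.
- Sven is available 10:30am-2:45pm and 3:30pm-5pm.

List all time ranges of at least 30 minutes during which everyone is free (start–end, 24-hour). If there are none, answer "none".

Anders free within 10:30–17:00: 10:30–11:15, 12:00–12:15, 15:00–16:15.
Anders ∩ Uma: 10:45–11:15, 15:45–16:00.
Anders ∩ Uma ∩ Sven: 10:45–11:15, 15:45–16:00.
Windows ≥ 30 min: 10:45–11:15.

10:45–11:15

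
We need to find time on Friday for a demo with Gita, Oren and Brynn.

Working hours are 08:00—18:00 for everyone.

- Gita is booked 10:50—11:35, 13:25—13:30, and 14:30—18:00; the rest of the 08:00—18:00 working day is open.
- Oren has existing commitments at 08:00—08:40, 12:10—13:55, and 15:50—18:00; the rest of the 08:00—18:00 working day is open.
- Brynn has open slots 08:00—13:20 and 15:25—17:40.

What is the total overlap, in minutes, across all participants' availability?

165 minutes

Gita free within 08:00–18:00: 08:00–10:50, 11:35–13:25, 13:30–14:30.
Oren free within 08:00–18:00: 08:40–12:10, 13:55–15:50.
Gita ∩ Oren: 08:40–10:50, 11:35–12:10, 13:55–14:30.
Gita ∩ Oren ∩ Brynn: 08:40–10:50, 11:35–12:10.
Total common minutes: 130 + 35 = 165.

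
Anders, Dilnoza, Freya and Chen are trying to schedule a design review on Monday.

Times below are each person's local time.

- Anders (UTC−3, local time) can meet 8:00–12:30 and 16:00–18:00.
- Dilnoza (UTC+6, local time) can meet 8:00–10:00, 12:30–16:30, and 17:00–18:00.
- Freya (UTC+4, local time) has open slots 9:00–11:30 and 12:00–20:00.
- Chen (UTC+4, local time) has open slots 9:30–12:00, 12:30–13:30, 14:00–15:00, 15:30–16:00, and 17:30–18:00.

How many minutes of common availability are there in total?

Anders → UTC: 11:00–15:30, 19:00–21:00.
Dilnoza → UTC: 02:00–04:00, 06:30–10:30, 11:00–12:00.
Freya → UTC: 05:00–07:30, 08:00–16:00.
Chen → UTC: 05:30–08:00, 08:30–09:30, 10:00–11:00, 11:30–12:00, 13:30–14:00.
Anders ∩ Dilnoza: 11:00–12:00.
Anders ∩ Dilnoza ∩ Freya: 11:00–12:00.
Anders ∩ Dilnoza ∩ Freya ∩ Chen: 11:30–12:00.
Total common minutes: 30.

30 minutes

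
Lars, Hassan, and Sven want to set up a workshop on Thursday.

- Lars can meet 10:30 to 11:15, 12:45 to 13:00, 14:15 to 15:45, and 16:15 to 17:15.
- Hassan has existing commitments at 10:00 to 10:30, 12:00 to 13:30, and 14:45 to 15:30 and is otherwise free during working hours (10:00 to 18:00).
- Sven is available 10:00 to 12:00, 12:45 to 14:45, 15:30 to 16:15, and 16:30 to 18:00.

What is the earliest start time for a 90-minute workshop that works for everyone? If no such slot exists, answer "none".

Hassan free within 10:00–18:00: 10:30–12:00, 13:30–14:45, 15:30–18:00.
Lars ∩ Hassan: 10:30–11:15, 14:15–14:45, 15:30–15:45, 16:15–17:15.
Lars ∩ Hassan ∩ Sven: 10:30–11:15, 14:15–14:45, 15:30–15:45, 16:30–17:15.
Windows ≥ 90 min: (none).

none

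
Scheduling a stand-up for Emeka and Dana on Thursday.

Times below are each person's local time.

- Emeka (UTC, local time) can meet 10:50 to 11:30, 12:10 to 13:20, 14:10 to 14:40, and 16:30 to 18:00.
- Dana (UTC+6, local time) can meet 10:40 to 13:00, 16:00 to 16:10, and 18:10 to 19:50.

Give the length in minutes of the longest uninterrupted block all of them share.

Emeka → UTC: 10:50–11:30, 12:10–13:20, 14:10–14:40, 16:30–18:00.
Dana → UTC: 04:40–07:00, 10:00–10:10, 12:10–13:50.
Emeka ∩ Dana: 12:10–13:20.
Single common window of 70 minutes.

70 minutes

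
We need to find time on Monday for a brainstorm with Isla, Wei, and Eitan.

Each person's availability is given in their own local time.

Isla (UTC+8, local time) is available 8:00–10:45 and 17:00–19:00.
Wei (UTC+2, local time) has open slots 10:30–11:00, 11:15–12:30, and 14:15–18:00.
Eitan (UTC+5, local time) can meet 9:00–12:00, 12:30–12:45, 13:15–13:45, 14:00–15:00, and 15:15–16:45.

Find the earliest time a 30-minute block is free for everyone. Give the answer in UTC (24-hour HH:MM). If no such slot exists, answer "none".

Isla → UTC: 00:00–02:45, 09:00–11:00.
Wei → UTC: 08:30–09:00, 09:15–10:30, 12:15–16:00.
Eitan → UTC: 04:00–07:00, 07:30–07:45, 08:15–08:45, 09:00–10:00, 10:15–11:45.
Isla ∩ Wei: 09:15–10:30.
Isla ∩ Wei ∩ Eitan: 09:15–10:00, 10:15–10:30.
Windows ≥ 30 min: 09:15–10:00.
Earliest such window starts at 09:15.

09:15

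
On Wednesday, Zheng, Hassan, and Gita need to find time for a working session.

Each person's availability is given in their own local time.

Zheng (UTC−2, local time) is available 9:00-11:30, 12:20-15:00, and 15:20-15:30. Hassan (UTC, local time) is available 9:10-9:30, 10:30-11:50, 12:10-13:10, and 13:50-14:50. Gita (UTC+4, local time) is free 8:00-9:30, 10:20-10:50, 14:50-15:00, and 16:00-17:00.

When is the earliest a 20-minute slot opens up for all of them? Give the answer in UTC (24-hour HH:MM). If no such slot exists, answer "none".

12:10

Zheng → UTC: 11:00–13:30, 14:20–17:00, 17:20–17:30.
Hassan → UTC: 09:10–09:30, 10:30–11:50, 12:10–13:10, 13:50–14:50.
Gita → UTC: 04:00–05:30, 06:20–06:50, 10:50–11:00, 12:00–13:00.
Zheng ∩ Hassan: 11:00–11:50, 12:10–13:10, 14:20–14:50.
Zheng ∩ Hassan ∩ Gita: 12:10–13:00.
Windows ≥ 20 min: 12:10–13:00.
Earliest such window starts at 12:10.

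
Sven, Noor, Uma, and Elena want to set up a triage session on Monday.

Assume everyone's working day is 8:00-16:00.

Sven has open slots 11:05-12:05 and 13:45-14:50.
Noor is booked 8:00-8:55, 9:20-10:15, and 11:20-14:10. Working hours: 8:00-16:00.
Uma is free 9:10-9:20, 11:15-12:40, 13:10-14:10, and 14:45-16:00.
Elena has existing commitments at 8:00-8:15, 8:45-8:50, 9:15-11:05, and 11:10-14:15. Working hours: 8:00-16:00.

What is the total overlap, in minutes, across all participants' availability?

5 minutes

Noor free within 08:00–16:00: 08:55–09:20, 10:15–11:20, 14:10–16:00.
Elena free within 08:00–16:00: 08:15–08:45, 08:50–09:15, 11:05–11:10, 14:15–16:00.
Sven ∩ Noor: 11:05–11:20, 14:10–14:50.
Sven ∩ Noor ∩ Uma: 11:15–11:20, 14:45–14:50.
Sven ∩ Noor ∩ Uma ∩ Elena: 14:45–14:50.
Total common minutes: 5.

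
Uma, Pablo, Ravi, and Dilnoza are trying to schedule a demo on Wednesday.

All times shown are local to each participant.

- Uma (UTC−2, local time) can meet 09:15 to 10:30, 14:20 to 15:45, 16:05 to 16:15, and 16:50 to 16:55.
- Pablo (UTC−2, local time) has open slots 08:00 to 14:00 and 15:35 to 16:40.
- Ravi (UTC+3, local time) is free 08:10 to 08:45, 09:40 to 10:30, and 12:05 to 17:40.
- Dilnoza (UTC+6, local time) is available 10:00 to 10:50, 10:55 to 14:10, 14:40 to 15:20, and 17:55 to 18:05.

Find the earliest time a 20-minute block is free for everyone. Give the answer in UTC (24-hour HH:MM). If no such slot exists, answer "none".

Uma → UTC: 11:15–12:30, 16:20–17:45, 18:05–18:15, 18:50–18:55.
Pablo → UTC: 10:00–16:00, 17:35–18:40.
Ravi → UTC: 05:10–05:45, 06:40–07:30, 09:05–14:40.
Dilnoza → UTC: 04:00–04:50, 04:55–08:10, 08:40–09:20, 11:55–12:05.
Uma ∩ Pablo: 11:15–12:30, 17:35–17:45, 18:05–18:15.
Uma ∩ Pablo ∩ Ravi: 11:15–12:30.
Uma ∩ Pablo ∩ Ravi ∩ Dilnoza: 11:55–12:05.
Windows ≥ 20 min: (none).

none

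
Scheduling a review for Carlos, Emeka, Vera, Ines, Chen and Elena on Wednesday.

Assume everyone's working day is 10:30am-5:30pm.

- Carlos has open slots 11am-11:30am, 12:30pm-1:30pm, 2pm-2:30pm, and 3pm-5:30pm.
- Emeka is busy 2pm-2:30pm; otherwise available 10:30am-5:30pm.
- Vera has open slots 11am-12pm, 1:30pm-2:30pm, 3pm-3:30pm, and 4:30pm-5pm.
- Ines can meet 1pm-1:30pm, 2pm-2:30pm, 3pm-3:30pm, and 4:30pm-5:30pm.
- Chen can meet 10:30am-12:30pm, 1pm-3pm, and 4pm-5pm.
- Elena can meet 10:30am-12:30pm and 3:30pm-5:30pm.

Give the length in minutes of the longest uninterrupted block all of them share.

Emeka free within 10:30–17:30: 10:30–14:00, 14:30–17:30.
Carlos ∩ Emeka: 11:00–11:30, 12:30–13:30, 15:00–17:30.
Carlos ∩ Emeka ∩ Vera: 11:00–11:30, 15:00–15:30, 16:30–17:00.
Carlos ∩ Emeka ∩ Vera ∩ Ines: 15:00–15:30, 16:30–17:00.
Carlos ∩ Emeka ∩ Vera ∩ Ines ∩ Chen: 16:30–17:00.
Carlos ∩ Emeka ∩ Vera ∩ Ines ∩ Chen ∩ Elena: 16:30–17:00.
Single common window of 30 minutes.

30 minutes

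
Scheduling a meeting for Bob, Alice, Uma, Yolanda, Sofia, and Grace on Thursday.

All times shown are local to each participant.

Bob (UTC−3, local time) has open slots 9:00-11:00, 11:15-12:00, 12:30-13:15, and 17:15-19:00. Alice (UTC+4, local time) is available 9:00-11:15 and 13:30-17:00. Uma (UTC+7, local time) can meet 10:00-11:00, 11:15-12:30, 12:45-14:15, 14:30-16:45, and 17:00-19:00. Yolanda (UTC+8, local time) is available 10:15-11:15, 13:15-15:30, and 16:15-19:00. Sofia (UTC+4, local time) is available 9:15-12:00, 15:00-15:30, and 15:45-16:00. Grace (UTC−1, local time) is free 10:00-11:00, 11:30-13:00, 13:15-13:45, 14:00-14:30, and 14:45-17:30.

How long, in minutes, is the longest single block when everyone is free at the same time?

0 minutes

Bob → UTC: 12:00–14:00, 14:15–15:00, 15:30–16:15, 20:15–22:00.
Alice → UTC: 05:00–07:15, 09:30–13:00.
Uma → UTC: 03:00–04:00, 04:15–05:30, 05:45–07:15, 07:30–09:45, 10:00–12:00.
Yolanda → UTC: 02:15–03:15, 05:15–07:30, 08:15–11:00.
Sofia → UTC: 05:15–08:00, 11:00–11:30, 11:45–12:00.
Grace → UTC: 11:00–12:00, 12:30–14:00, 14:15–14:45, 15:00–15:30, 15:45–18:30.
Bob ∩ Alice: 12:00–13:00.
Bob ∩ Alice ∩ Uma: (none).
Bob ∩ Alice ∩ Uma ∩ Yolanda: (none).
Bob ∩ Alice ∩ Uma ∩ Yolanda ∩ Sofia: (none).
Bob ∩ Alice ∩ Uma ∩ Yolanda ∩ Sofia ∩ Grace: (none).
No common window.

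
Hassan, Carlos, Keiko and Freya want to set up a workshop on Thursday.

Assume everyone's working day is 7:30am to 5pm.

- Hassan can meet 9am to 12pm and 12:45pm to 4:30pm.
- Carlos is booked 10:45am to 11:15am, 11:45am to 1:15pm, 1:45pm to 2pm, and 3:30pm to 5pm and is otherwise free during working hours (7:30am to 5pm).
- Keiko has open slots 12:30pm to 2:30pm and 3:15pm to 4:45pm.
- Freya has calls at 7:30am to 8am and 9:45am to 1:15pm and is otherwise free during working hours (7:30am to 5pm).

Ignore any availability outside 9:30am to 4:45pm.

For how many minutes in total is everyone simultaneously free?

75 minutes

Carlos free within 07:30–17:00: 07:30–10:45, 11:15–11:45, 13:15–13:45, 14:00–15:30.
Freya free within 07:30–17:00: 08:00–09:45, 13:15–17:00.
Hassan ∩ Carlos: 09:00–10:45, 11:15–11:45, 13:15–13:45, 14:00–15:30.
Hassan ∩ Carlos ∩ Keiko: 13:15–13:45, 14:00–14:30, 15:15–15:30.
Hassan ∩ Carlos ∩ Keiko ∩ Freya: 13:15–13:45, 14:00–14:30, 15:15–15:30.
Restricted to 09:30–16:45: 13:15–13:45, 14:00–14:30, 15:15–15:30.
Total common minutes: 30 + 30 + 15 = 75.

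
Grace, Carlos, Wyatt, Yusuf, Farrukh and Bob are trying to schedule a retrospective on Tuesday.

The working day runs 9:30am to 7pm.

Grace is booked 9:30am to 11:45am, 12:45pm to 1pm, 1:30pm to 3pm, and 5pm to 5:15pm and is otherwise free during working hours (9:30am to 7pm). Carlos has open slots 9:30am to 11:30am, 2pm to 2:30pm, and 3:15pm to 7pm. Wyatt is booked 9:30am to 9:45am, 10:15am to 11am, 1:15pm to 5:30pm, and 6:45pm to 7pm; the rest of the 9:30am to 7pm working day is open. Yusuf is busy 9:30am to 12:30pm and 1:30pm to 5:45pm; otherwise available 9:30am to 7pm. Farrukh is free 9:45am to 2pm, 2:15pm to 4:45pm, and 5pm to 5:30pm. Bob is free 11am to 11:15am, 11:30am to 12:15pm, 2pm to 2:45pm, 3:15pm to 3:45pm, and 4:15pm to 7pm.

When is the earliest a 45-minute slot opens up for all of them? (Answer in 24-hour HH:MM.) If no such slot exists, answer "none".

Grace free within 09:30–19:00: 11:45–12:45, 13:00–13:30, 15:00–17:00, 17:15–19:00.
Wyatt free within 09:30–19:00: 09:45–10:15, 11:00–13:15, 17:30–18:45.
Yusuf free within 09:30–19:00: 12:30–13:30, 17:45–19:00.
Grace ∩ Carlos: 15:15–17:00, 17:15–19:00.
Grace ∩ Carlos ∩ Wyatt: 17:30–18:45.
Grace ∩ Carlos ∩ Wyatt ∩ Yusuf: 17:45–18:45.
Grace ∩ Carlos ∩ Wyatt ∩ Yusuf ∩ Farrukh: (none).
Grace ∩ Carlos ∩ Wyatt ∩ Yusuf ∩ Farrukh ∩ Bob: (none).
Windows ≥ 45 min: (none).

none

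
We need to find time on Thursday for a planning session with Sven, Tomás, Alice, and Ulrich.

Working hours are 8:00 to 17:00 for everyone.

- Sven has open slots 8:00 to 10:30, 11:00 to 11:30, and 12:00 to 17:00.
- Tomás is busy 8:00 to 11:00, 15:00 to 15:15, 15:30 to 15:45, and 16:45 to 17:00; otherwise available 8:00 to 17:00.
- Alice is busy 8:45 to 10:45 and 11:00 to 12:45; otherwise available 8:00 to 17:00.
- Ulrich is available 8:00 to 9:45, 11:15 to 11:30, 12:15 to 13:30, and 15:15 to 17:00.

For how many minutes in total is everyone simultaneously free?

Tomás free within 08:00–17:00: 11:00–15:00, 15:15–15:30, 15:45–16:45.
Alice free within 08:00–17:00: 08:00–08:45, 10:45–11:00, 12:45–17:00.
Sven ∩ Tomás: 11:00–11:30, 12:00–15:00, 15:15–15:30, 15:45–16:45.
Sven ∩ Tomás ∩ Alice: 12:45–15:00, 15:15–15:30, 15:45–16:45.
Sven ∩ Tomás ∩ Alice ∩ Ulrich: 12:45–13:30, 15:15–15:30, 15:45–16:45.
Total common minutes: 45 + 15 + 60 = 120.

120 minutes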